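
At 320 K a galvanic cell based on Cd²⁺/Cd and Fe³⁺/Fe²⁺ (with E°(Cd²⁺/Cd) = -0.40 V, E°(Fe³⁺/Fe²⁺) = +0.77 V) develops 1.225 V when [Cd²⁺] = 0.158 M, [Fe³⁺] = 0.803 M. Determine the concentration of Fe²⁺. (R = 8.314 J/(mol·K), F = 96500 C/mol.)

0.27 M

From the Nernst equation, ln Q = nF(E° − E)/RT = 2×96500×(1.17 − 1.225)/(8.314×320) = -3.990, so Q = 0.0185.
With Q = [Cd²⁺]·[Fe²⁺]^2/[Fe³⁺]^2 and the known concentrations, [Fe²⁺]^2 in the numerator gives [Fe²⁺] = 0.27 M.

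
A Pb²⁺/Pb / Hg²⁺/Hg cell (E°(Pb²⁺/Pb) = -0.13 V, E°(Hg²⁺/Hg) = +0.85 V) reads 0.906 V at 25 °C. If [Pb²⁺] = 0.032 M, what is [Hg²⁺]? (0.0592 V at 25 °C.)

1 × 10^-4 M

From the Nernst equation, log Q = n(E° − E)/0.0592 = 2(0.98 − 0.906)/0.0592 = 2.500, so Q = 316.
With Q = [Pb²⁺]/[Hg²⁺] and the known concentrations, [Hg²⁺] in the denominator gives [Hg²⁺] = 1 × 10^-4 M.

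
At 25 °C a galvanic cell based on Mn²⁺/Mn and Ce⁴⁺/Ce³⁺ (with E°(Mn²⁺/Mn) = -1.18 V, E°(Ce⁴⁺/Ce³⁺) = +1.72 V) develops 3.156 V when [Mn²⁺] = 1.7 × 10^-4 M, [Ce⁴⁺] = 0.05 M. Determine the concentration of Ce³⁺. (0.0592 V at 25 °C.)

1.8 × 10^-4 M

From the Nernst equation, log Q = n(E° − E)/0.0592 = 2(2.90 − 3.156)/0.0592 = -8.649, so Q = 2.25 × 10^-9.
With Q = [Mn²⁺]·[Ce³⁺]^2/[Ce⁴⁺]^2 and the known concentrations, [Ce³⁺]^2 in the numerator gives [Ce³⁺] = 1.8 × 10^-4 M.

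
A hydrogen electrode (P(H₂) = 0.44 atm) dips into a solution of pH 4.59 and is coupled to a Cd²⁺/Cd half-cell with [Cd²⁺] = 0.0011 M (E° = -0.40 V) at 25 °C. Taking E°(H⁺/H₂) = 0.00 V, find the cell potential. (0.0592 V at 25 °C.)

0.23 V

The hydrogen couple is the cathode, so E°_cell = 0.40 V; n = 2.
[H⁺] = 10^(−4.59) = 2.6 × 10^-5 M, and Q = [Cd²⁺]·P(H₂) / [H⁺]^2 = 7.33 × 10^5.
E = E° − (0.0592/2) log Q = 0.40 − (0.0592/2)(5.865) = 0.226 V.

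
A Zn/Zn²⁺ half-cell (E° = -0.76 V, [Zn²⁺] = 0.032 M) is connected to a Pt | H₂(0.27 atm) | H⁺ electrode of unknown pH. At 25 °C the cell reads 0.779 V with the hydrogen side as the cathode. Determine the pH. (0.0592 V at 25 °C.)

pH = 0.71

E°_cell = 0.76 V and n = 2.
log Q = n(E° − E)/0.0592 = 2×(0.76 − 0.779)/0.0592 = -0.642.
With Q = [Zn²⁺]·P(H₂) / [H⁺]^2, solving for [H⁺] gives log[H⁺] = -0.711, so pH = 0.71.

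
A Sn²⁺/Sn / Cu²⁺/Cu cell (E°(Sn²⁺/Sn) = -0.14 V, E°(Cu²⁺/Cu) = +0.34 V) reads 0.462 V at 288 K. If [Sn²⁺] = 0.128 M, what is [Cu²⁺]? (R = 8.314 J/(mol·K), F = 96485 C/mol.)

From the Nernst equation, ln Q = nF(E° − E)/RT = 2×96485×(0.48 − 0.462)/(8.314×288) = 1.451, so Q = 4.27.
With Q = [Sn²⁺]/[Cu²⁺] and the known concentrations, [Cu²⁺] in the denominator gives [Cu²⁺] = 0.03 M.

0.03 M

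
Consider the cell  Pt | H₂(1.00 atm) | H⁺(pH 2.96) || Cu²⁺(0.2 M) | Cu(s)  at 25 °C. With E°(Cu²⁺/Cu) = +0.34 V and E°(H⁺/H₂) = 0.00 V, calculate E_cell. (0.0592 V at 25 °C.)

The Cu²⁺/Cu couple is the cathode, so E°_cell = 0.34 V; n = 2.
[H⁺] = 10^(−2.96) = 0.0011 M, and Q = [H⁺]^2 / ([Cu²⁺]·P(H₂)) = 6.01 × 10^-6.
E = E° − (0.0592/2) log Q = 0.34 − (0.0592/2)(-5.221) = 0.495 V.

0.49 V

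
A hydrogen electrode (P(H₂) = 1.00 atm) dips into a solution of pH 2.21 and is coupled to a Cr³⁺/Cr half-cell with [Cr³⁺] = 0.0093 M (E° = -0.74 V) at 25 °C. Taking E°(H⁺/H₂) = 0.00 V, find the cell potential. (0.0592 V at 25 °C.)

The hydrogen couple is the cathode, so E°_cell = 0.74 V; n = 6.
[H⁺] = 10^(−2.21) = 0.0062 M, and Q = [Cr³⁺]^2·P(H₂)^3 / [H⁺]^6 = 1.57 × 10^9.
E = E° − (0.0592/6) log Q = 0.74 − (0.0592/6)(9.197) = 0.649 V.

0.65 V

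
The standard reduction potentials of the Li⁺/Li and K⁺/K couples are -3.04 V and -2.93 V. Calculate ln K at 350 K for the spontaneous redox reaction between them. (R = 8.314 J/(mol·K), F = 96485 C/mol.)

ln K = 3.6

E°_cell = -2.93 − (-3.04) = 0.11 V, with n = 1 electron transferred.
At equilibrium E = 0, so the Nernst equation gives ln K = nFE°/RT = (1)(96485)(0.11)/((8.314)(350)) = 3.65.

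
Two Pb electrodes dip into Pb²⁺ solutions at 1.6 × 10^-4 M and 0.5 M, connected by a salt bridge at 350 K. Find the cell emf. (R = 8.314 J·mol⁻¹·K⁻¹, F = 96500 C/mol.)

Both half-cells are Pb²⁺/Pb, so E°_cell = 0. The concentrated side is the cathode; the cell reaction moves Pb²⁺ from high to low concentration with n = 2.
Q = [Pb²⁺]_dilute/[Pb²⁺]_conc = 1.6 × 10^-4/0.5 = 3.2 × 10^-4.
E = 0 − (RT/nF) ln Q = −((8.314×350)/(2×96500))(-8.047) = 0.1213 V.

0.12 V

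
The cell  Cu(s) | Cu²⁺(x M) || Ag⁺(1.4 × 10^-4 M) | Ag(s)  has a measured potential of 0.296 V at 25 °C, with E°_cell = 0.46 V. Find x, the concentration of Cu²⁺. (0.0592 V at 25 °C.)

From the Nernst equation, log Q = n(E° − E)/0.0592 = 2(0.46 − 0.296)/0.0592 = 5.541, so Q = 3.47 × 10^5.
With Q = [Cu²⁺]/[Ag⁺]^2 and the known concentrations, [Cu²⁺] in the numerator gives [Cu²⁺] = 0.0068 M.

0.0068 M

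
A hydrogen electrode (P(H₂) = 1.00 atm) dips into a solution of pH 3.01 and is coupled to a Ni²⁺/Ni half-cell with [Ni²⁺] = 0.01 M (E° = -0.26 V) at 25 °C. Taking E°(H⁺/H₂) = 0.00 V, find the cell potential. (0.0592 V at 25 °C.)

0.14 V

The hydrogen couple is the cathode, so E°_cell = 0.26 V; n = 2.
[H⁺] = 10^(−3.01) = 9.8 × 10^-4 M, and Q = [Ni²⁺]·P(H₂) / [H⁺]^2 = 1.05 × 10^4.
E = E° − (0.0592/2) log Q = 0.26 − (0.0592/2)(4.020) = 0.141 V.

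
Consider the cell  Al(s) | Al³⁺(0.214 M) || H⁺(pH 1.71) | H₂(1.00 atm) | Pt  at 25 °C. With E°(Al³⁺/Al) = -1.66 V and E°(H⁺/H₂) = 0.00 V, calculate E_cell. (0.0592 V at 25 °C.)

The hydrogen couple is the cathode, so E°_cell = 1.66 V; n = 6.
[H⁺] = 10^(−1.71) = 0.019 M, and Q = [Al³⁺]^2·P(H₂)^3 / [H⁺]^6 = 8.33 × 10^8.
E = E° − (0.0592/6) log Q = 1.66 − (0.0592/6)(8.921) = 1.572 V.

1.57 V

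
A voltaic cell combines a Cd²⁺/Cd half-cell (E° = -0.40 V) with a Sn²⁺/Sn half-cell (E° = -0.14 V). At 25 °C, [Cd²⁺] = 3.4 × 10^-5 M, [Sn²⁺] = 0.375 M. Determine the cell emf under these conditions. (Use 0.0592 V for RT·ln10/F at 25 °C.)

0.380 V

The Sn²⁺/Sn couple has the higher reduction potential and acts as the cathode, so E°_cell = -0.14 − (-0.40) = 0.26 V.
Balancing electrons gives n = 2; the reaction quotient is Q = [Cd²⁺]/[Sn²⁺] = 9.07 × 10^-5.
At 25 °C, E = E° − (0.0592/n) log Q = 0.26 − (0.0592/2)(-4.043) = 0.260 + 0.120 = 0.380 V.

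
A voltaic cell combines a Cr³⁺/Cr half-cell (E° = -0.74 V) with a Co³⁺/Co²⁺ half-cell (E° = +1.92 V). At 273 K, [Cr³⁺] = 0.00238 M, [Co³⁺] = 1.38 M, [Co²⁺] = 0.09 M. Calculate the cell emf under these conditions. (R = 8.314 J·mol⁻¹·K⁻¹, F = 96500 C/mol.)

The Co³⁺/Co²⁺ couple has the higher reduction potential and acts as the cathode, so E°_cell = +1.92 − (-0.74) = 2.66 V.
Balancing electrons gives n = 3; the reaction quotient is Q = [Cr³⁺]·[Co²⁺]^3/[Co³⁺]^3 = 6.6 × 10^-7.
E = E° − (RT/nF) ln Q = 2.66 − (8.314×273)/(3×96500) × (-14.231) = 2.660 + 0.112 = 2.772 V.

2.77 V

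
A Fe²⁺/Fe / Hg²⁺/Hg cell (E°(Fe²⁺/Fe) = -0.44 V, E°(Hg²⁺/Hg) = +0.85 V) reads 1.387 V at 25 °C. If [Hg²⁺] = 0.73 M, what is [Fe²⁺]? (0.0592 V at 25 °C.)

From the Nernst equation, log Q = n(E° − E)/0.0592 = 2(1.29 − 1.387)/0.0592 = -3.277, so Q = 5.28 × 10^-4.
With Q = [Fe²⁺]/[Hg²⁺] and the known concentrations, [Fe²⁺] in the numerator gives [Fe²⁺] = 3.9 × 10^-4 M.

3.9 × 10^-4 M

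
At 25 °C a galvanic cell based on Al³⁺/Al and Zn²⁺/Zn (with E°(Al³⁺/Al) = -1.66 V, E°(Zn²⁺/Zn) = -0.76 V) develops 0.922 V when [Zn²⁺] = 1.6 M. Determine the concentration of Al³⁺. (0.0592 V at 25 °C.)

From the Nernst equation, log Q = n(E° − E)/0.0592 = 6(0.90 − 0.922)/0.0592 = -2.230, so Q = 0.00589.
With Q = [Al³⁺]^2/[Zn²⁺]^3 and the known concentrations, [Al³⁺]^2 in the numerator gives [Al³⁺] = 0.16 M.

0.16 M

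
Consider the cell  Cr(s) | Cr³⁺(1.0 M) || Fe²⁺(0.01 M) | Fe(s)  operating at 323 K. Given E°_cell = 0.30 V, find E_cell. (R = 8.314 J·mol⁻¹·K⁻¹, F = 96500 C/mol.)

Balancing electrons gives n = 6; the reaction quotient is Q = [Cr³⁺]^2/[Fe²⁺]^3 = 1 × 10^6.
E = E° − (RT/nF) ln Q = 0.30 − (8.314×323)/(6×96500) × (13.816) = 0.300 − 0.064 = 0.236 V.

0.236 V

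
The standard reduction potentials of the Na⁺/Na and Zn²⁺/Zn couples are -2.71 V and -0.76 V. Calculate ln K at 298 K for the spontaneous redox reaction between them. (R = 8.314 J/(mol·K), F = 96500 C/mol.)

ln K = 151.9

E°_cell = -0.76 − (-2.71) = 1.95 V, with n = 2 electrons transferred.
At equilibrium E = 0, so the Nernst equation gives ln K = nFE°/RT = (2)(96500)(1.95)/((8.314)(298)) = 151.90.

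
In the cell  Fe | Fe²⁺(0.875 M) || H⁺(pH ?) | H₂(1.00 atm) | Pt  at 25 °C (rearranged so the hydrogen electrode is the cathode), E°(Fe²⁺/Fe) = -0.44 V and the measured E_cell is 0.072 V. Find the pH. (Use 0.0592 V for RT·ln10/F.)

pH = 6.25

E°_cell = 0.44 V and n = 2.
log Q = n(E° − E)/0.0592 = 2×(0.44 − 0.072)/0.0592 = 12.432.
With Q = [Fe²⁺]·P(H₂) / [H⁺]^2, solving for [H⁺] gives log[H⁺] = -6.245, so pH = 6.25.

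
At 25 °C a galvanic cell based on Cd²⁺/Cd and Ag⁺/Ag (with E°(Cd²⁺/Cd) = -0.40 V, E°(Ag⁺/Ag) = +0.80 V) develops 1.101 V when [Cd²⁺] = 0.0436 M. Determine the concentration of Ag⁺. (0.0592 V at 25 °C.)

0.0044 M

From the Nernst equation, log Q = n(E° − E)/0.0592 = 2(1.20 − 1.101)/0.0592 = 3.345, so Q = 2210.
With Q = [Cd²⁺]/[Ag⁺]^2 and the known concentrations, [Ag⁺]^2 in the denominator gives [Ag⁺] = 0.0044 M.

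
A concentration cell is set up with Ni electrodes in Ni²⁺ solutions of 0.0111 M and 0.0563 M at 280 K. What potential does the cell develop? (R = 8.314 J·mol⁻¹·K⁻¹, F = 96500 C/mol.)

Both half-cells are Ni²⁺/Ni, so E°_cell = 0. The concentrated side is the cathode; the cell reaction moves Ni²⁺ from high to low concentration with n = 2.
Q = [Ni²⁺]_dilute/[Ni²⁺]_conc = 0.0111/0.0563 = 0.197.
E = 0 − (RT/nF) ln Q = −((8.314×280)/(2×96500))(-1.624) = 0.0196 V.

0.020 V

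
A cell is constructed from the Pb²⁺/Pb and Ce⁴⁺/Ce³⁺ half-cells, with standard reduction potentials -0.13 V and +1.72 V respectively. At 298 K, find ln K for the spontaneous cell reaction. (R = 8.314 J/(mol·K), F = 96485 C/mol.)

E°_cell = +1.72 − (-0.13) = 1.85 V, with n = 2 electrons transferred.
At equilibrium E = 0, so the Nernst equation gives ln K = nFE°/RT = (2)(96485)(1.85)/((8.314)(298)) = 144.09.

ln K = 144.1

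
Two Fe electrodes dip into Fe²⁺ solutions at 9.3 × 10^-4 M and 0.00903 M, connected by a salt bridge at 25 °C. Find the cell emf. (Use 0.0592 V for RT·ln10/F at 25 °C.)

Both half-cells are Fe²⁺/Fe, so E°_cell = 0. The concentrated side is the cathode; the cell reaction moves Fe²⁺ from high to low concentration with n = 2.
Q = [Fe²⁺]_dilute/[Fe²⁺]_conc = 9.3 × 10^-4/0.00903 = 0.103.
E = 0 − (0.0592/2) log Q = −(0.0592/2)(-0.987) = 0.0292 V.

0.029 V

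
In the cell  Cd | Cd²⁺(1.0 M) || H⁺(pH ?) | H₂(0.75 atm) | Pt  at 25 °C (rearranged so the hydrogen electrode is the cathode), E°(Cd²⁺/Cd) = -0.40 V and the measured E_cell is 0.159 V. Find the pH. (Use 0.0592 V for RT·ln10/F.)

E°_cell = 0.40 V and n = 2.
log Q = n(E° − E)/0.0592 = 2×(0.40 − 0.159)/0.0592 = 8.142.
With Q = [Cd²⁺]·P(H₂) / [H⁺]^2, solving for [H⁺] gives log[H⁺] = -4.133, so pH = 4.13.

pH = 4.13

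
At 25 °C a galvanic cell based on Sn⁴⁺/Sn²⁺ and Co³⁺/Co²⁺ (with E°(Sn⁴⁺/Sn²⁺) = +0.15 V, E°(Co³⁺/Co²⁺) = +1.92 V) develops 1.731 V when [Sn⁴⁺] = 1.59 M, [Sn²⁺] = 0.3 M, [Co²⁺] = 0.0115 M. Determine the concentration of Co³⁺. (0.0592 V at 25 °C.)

0.0058 M

From the Nernst equation, log Q = n(E° − E)/0.0592 = 2(1.77 − 1.731)/0.0592 = 1.318, so Q = 20.8.
With Q = [Sn⁴⁺]·[Co²⁺]^2/([Sn²⁺]·[Co³⁺]^2) and the known concentrations, [Co³⁺]^2 in the denominator gives [Co³⁺] = 0.0058 M.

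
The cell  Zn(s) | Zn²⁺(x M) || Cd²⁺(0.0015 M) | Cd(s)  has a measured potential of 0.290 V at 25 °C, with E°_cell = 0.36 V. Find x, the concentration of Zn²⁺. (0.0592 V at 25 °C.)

0.35 M

From the Nernst equation, log Q = n(E° − E)/0.0592 = 2(0.36 − 0.290)/0.0592 = 2.365, so Q = 232.
With Q = [Zn²⁺]/[Cd²⁺] and the known concentrations, [Zn²⁺] in the numerator gives [Zn²⁺] = 0.35 M.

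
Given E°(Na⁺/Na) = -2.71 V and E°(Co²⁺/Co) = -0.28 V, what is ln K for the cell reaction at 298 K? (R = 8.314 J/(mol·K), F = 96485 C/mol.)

ln K = 189.3

E°_cell = -0.28 − (-2.71) = 2.43 V, with n = 2 electrons transferred.
At equilibrium E = 0, so the Nernst equation gives ln K = nFE°/RT = (2)(96485)(2.43)/((8.314)(298)) = 189.26.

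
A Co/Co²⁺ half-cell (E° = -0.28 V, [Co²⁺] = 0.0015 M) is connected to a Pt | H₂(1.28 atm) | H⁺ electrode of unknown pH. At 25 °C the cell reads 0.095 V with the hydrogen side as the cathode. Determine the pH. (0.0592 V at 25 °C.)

pH = 4.48

E°_cell = 0.28 V and n = 2.
log Q = n(E° − E)/0.0592 = 2×(0.28 − 0.095)/0.0592 = 6.250.
With Q = [Co²⁺]·P(H₂) / [H⁺]^2, solving for [H⁺] gives log[H⁺] = -4.483, so pH = 4.48.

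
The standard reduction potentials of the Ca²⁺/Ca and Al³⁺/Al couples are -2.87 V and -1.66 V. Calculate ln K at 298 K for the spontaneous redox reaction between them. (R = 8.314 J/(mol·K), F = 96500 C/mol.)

E°_cell = -1.66 − (-2.87) = 1.21 V, with n = 6 electrons transferred.
At equilibrium E = 0, so the Nernst equation gives ln K = nFE°/RT = (6)(96500)(1.21)/((8.314)(298)) = 282.77.

ln K = 282.8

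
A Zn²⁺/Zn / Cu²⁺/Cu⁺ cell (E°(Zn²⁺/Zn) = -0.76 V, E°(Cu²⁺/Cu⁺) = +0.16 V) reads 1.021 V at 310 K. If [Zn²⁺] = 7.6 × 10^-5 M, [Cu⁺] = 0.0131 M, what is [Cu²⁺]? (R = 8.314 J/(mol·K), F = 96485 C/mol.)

0.005 M

From the Nernst equation, ln Q = nF(E° − E)/RT = 2×96485×(0.92 − 1.021)/(8.314×310) = -7.562, so Q = 5.2 × 10^-4.
With Q = [Zn²⁺]·[Cu⁺]^2/[Cu²⁺]^2 and the known concentrations, [Cu²⁺]^2 in the denominator gives [Cu²⁺] = 0.005 M.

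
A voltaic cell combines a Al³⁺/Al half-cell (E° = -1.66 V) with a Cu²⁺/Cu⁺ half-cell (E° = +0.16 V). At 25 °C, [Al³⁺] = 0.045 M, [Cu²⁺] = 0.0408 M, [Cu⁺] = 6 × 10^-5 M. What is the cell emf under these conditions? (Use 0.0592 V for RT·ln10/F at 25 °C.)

2.01 V

The Cu²⁺/Cu⁺ couple has the higher reduction potential and acts as the cathode, so E°_cell = +0.16 − (-1.66) = 1.82 V.
Balancing electrons gives n = 3; the reaction quotient is Q = [Al³⁺]·[Cu⁺]^3/[Cu²⁺]^3 = 1.43 × 10^-10.
At 25 °C, E = E° − (0.0592/n) log Q = 1.82 − (0.0592/3)(-9.844) = 1.820 + 0.194 = 2.014 V.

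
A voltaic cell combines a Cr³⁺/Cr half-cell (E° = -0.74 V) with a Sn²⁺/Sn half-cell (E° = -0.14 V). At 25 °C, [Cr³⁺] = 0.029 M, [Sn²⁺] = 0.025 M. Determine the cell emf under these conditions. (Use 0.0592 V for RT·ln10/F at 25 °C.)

0.583 V

The Sn²⁺/Sn couple has the higher reduction potential and acts as the cathode, so E°_cell = -0.14 − (-0.74) = 0.60 V.
Balancing electrons gives n = 6; the reaction quotient is Q = [Cr³⁺]^2/[Sn²⁺]^3 = 53.8.
At 25 °C, E = E° − (0.0592/n) log Q = 0.60 − (0.0592/6)(1.731) = 0.600 − 0.017 = 0.583 V.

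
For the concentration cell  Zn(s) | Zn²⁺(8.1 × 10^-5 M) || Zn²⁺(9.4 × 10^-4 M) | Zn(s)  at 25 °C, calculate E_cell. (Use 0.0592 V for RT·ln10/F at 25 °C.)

Both half-cells are Zn²⁺/Zn, so E°_cell = 0. The concentrated side is the cathode; the cell reaction moves Zn²⁺ from high to low concentration with n = 2.
Q = [Zn²⁺]_dilute/[Zn²⁺]_conc = 8.1 × 10^-5/9.4 × 10^-4 = 0.0862.
E = 0 − (0.0592/2) log Q = −(0.0592/2)(-1.065) = 0.0315 V.

0.032 V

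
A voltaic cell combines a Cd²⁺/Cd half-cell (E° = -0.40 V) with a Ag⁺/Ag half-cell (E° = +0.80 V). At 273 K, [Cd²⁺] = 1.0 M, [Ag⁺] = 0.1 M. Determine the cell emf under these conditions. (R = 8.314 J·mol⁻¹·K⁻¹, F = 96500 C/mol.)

1.15 V

The Ag⁺/Ag couple has the higher reduction potential and acts as the cathode, so E°_cell = +0.80 − (-0.40) = 1.20 V.
Balancing electrons gives n = 2; the reaction quotient is Q = [Cd²⁺]/[Ag⁺]^2 = 100.
E = E° − (RT/nF) ln Q = 1.20 − (8.314×273)/(2×96500) × (4.605) = 1.200 − 0.054 = 1.146 V.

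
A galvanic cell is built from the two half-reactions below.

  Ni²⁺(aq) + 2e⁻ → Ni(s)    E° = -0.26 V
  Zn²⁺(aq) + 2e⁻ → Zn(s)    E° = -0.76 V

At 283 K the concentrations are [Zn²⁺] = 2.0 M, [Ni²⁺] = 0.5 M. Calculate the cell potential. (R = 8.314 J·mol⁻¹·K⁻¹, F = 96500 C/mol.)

The Ni²⁺/Ni couple has the higher reduction potential and acts as the cathode, so E°_cell = -0.26 − (-0.76) = 0.50 V.
Balancing electrons gives n = 2; the reaction quotient is Q = [Zn²⁺]/[Ni²⁺] = 4.00.
E = E° − (RT/nF) ln Q = 0.50 − (8.314×283)/(2×96500) × (1.386) = 0.500 − 0.017 = 0.483 V.

0.483 V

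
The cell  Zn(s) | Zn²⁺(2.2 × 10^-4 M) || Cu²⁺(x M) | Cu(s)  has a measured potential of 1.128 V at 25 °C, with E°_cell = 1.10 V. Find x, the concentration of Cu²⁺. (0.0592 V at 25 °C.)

0.0019 M

From the Nernst equation, log Q = n(E° − E)/0.0592 = 2(1.10 − 1.128)/0.0592 = -0.946, so Q = 0.113.
With Q = [Zn²⁺]/[Cu²⁺] and the known concentrations, [Cu²⁺] in the denominator gives [Cu²⁺] = 0.0019 M.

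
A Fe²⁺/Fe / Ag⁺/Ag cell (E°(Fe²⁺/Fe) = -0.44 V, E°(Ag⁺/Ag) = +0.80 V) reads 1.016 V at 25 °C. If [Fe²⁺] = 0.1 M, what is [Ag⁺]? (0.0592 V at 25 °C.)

5.2 × 10^-5 M

From the Nernst equation, log Q = n(E° − E)/0.0592 = 2(1.24 − 1.016)/0.0592 = 7.568, so Q = 3.69 × 10^7.
With Q = [Fe²⁺]/[Ag⁺]^2 and the known concentrations, [Ag⁺]^2 in the denominator gives [Ag⁺] = 5.2 × 10^-5 M.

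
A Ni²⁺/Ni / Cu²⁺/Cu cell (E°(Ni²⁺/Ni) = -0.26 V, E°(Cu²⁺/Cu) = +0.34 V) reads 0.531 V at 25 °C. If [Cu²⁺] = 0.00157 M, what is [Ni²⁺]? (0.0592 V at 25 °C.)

0.34 M

From the Nernst equation, log Q = n(E° − E)/0.0592 = 2(0.60 − 0.531)/0.0592 = 2.331, so Q = 214.
With Q = [Ni²⁺]/[Cu²⁺] and the known concentrations, [Ni²⁺] in the numerator gives [Ni²⁺] = 0.34 M.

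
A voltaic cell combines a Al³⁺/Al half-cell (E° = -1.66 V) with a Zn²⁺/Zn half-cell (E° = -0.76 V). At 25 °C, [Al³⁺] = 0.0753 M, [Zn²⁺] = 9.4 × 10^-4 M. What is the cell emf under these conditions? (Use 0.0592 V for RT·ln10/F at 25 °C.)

0.833 V

The Zn²⁺/Zn couple has the higher reduction potential and acts as the cathode, so E°_cell = -0.76 − (-1.66) = 0.90 V.
Balancing electrons gives n = 6; the reaction quotient is Q = [Al³⁺]^2/[Zn²⁺]^3 = 6.83 × 10^6.
At 25 °C, E = E° − (0.0592/n) log Q = 0.90 − (0.0592/6)(6.834) = 0.900 − 0.067 = 0.833 V.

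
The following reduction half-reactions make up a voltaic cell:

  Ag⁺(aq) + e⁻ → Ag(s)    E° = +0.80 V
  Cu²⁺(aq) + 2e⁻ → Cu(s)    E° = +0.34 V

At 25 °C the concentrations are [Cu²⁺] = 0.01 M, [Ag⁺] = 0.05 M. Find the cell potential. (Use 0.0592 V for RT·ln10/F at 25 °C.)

0.442 V

The Ag⁺/Ag couple has the higher reduction potential and acts as the cathode, so E°_cell = +0.80 − (+0.34) = 0.46 V.
Balancing electrons gives n = 2; the reaction quotient is Q = [Cu²⁺]/[Ag⁺]^2 = 4.00.
At 25 °C, E = E° − (0.0592/n) log Q = 0.46 − (0.0592/2)(0.602) = 0.460 − 0.018 = 0.442 V.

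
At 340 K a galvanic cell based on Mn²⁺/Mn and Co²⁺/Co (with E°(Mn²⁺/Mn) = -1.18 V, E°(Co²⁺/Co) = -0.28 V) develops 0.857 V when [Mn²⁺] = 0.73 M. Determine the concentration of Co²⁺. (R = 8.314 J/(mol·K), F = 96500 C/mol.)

0.039 M

From the Nernst equation, ln Q = nF(E° − E)/RT = 2×96500×(0.90 − 0.857)/(8.314×340) = 2.936, so Q = 18.8.
With Q = [Mn²⁺]/[Co²⁺] and the known concentrations, [Co²⁺] in the denominator gives [Co²⁺] = 0.039 M.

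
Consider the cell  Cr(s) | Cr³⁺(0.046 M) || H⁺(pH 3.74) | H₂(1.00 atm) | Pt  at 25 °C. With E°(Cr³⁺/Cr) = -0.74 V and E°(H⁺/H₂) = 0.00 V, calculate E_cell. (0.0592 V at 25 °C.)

The hydrogen couple is the cathode, so E°_cell = 0.74 V; n = 6.
[H⁺] = 10^(−3.74) = 1.8 × 10^-4 M, and Q = [Cr³⁺]^2·P(H₂)^3 / [H⁺]^6 = 5.83 × 10^19.
E = E° − (0.0592/6) log Q = 0.74 − (0.0592/6)(19.766) = 0.545 V.

0.54 V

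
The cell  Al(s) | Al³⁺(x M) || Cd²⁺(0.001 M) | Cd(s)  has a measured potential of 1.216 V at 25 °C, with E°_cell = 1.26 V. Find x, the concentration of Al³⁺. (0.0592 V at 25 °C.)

From the Nernst equation, log Q = n(E° − E)/0.0592 = 6(1.26 − 1.216)/0.0592 = 4.459, so Q = 2.88 × 10^4.
With Q = [Al³⁺]^2/[Cd²⁺]^3 and the known concentrations, [Al³⁺]^2 in the numerator gives [Al³⁺] = 0.0054 M.

0.0054 M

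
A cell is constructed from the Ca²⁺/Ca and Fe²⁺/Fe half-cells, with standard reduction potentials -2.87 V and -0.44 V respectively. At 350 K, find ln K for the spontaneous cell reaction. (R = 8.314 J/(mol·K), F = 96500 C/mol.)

ln K = 161.2

E°_cell = -0.44 − (-2.87) = 2.43 V, with n = 2 electrons transferred.
At equilibrium E = 0, so the Nernst equation gives ln K = nFE°/RT = (2)(96500)(2.43)/((8.314)(350)) = 161.17.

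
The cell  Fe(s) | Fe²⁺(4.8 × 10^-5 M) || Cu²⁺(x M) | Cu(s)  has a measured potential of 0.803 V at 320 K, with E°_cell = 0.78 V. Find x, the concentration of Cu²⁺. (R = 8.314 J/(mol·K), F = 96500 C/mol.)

From the Nernst equation, ln Q = nF(E° − E)/RT = 2×96500×(0.78 − 0.803)/(8.314×320) = -1.668, so Q = 0.189.
With Q = [Fe²⁺]/[Cu²⁺] and the known concentrations, [Cu²⁺] in the denominator gives [Cu²⁺] = 2.5 × 10^-4 M.

2.5 × 10^-4 M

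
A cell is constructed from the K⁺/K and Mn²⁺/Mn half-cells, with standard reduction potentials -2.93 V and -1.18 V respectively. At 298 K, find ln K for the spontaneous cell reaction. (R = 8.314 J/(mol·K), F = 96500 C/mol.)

E°_cell = -1.18 − (-2.93) = 1.75 V, with n = 2 electrons transferred.
At equilibrium E = 0, so the Nernst equation gives ln K = nFE°/RT = (2)(96500)(1.75)/((8.314)(298)) = 136.32.

ln K = 136.3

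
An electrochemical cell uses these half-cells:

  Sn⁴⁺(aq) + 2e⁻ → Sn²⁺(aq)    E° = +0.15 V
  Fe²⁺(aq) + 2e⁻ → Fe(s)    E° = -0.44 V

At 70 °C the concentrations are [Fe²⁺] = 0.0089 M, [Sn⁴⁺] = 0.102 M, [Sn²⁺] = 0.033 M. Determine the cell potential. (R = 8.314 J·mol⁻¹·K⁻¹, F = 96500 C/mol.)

The Sn⁴⁺/Sn²⁺ couple has the higher reduction potential and acts as the cathode, so E°_cell = +0.15 − (-0.44) = 0.59 V.
Balancing electrons gives n = 2; the reaction quotient is Q = [Fe²⁺]·[Sn²⁺]/[Sn⁴⁺] = 0.00288.
E = E° − (RT/nF) ln Q = 0.59 − (8.314×343)/(2×96500) × (-5.850) = 0.590 + 0.086 = 0.676 V.

0.676 V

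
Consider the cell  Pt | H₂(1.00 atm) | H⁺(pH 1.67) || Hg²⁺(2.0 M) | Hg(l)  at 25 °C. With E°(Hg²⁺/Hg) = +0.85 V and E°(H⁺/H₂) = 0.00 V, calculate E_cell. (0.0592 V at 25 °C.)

0.96 V

The Hg²⁺/Hg couple is the cathode, so E°_cell = 0.85 V; n = 2.
[H⁺] = 10^(−1.67) = 0.021 M, and Q = [H⁺]^2 / ([Hg²⁺]·P(H₂)) = 2.29 × 10^-4.
E = E° − (0.0592/2) log Q = 0.85 − (0.0592/2)(-3.641) = 0.958 V.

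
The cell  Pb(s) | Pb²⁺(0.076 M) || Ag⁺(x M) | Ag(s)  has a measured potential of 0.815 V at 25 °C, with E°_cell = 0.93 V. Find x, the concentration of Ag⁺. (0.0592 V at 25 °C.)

0.0031 M

From the Nernst equation, log Q = n(E° − E)/0.0592 = 2(0.93 − 0.815)/0.0592 = 3.885, so Q = 7680.
With Q = [Pb²⁺]/[Ag⁺]^2 and the known concentrations, [Ag⁺]^2 in the denominator gives [Ag⁺] = 0.0031 M.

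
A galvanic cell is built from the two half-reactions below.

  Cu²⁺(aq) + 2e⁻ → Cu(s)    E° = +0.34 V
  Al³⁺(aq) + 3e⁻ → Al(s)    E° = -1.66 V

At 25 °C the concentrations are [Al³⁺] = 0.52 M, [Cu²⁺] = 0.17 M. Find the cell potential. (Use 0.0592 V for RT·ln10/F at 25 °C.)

The Cu²⁺/Cu couple has the higher reduction potential and acts as the cathode, so E°_cell = +0.34 − (-1.66) = 2.00 V.
Balancing electrons gives n = 6; the reaction quotient is Q = [Al³⁺]^2/[Cu²⁺]^3 = 55.0.
At 25 °C, E = E° − (0.0592/n) log Q = 2.00 − (0.0592/6)(1.741) = 2.000 − 0.017 = 1.983 V.

1.98 V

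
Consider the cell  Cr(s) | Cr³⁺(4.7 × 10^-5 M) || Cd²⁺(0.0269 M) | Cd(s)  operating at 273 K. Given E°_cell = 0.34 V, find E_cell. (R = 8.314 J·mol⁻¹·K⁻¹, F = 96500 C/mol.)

Balancing electrons gives n = 6; the reaction quotient is Q = [Cr³⁺]^2/[Cd²⁺]^3 = 1.13 × 10^-4.
E = E° − (RT/nF) ln Q = 0.34 − (8.314×273)/(6×96500) × (-9.084) = 0.340 + 0.036 = 0.376 V.

0.376 V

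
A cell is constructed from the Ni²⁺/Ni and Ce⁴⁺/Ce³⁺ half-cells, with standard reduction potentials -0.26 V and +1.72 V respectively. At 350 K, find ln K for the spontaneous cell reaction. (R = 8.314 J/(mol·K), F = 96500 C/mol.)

E°_cell = +1.72 − (-0.26) = 1.98 V, with n = 2 electrons transferred.
At equilibrium E = 0, so the Nernst equation gives ln K = nFE°/RT = (2)(96500)(1.98)/((8.314)(350)) = 131.32.

ln K = 131.3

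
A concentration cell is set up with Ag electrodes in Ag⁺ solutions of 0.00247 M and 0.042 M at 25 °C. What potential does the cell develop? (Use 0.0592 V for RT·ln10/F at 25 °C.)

0.073 V

Both half-cells are Ag⁺/Ag, so E°_cell = 0. The concentrated side is the cathode; the cell reaction moves Ag⁺ from high to low concentration with n = 1.
Q = [Ag⁺]_dilute/[Ag⁺]_conc = 0.00247/0.042 = 0.0588.
E = 0 − (0.0592/1) log Q = −(0.0592/1)(-1.231) = 0.0729 V.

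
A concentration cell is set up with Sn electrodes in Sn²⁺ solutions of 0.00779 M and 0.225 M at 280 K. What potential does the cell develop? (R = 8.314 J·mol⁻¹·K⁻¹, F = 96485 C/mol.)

Both half-cells are Sn²⁺/Sn, so E°_cell = 0. The concentrated side is the cathode; the cell reaction moves Sn²⁺ from high to low concentration with n = 2.
Q = [Sn²⁺]_dilute/[Sn²⁺]_conc = 0.00779/0.225 = 0.0346.
E = 0 − (RT/nF) ln Q = −((8.314×280)/(2×96485))(-3.363) = 0.0406 V.

0.041 V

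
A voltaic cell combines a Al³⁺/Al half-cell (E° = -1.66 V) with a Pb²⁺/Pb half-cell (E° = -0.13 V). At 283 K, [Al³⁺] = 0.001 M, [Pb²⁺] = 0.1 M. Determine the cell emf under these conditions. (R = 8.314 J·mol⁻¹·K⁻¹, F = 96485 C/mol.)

The Pb²⁺/Pb couple has the higher reduction potential and acts as the cathode, so E°_cell = -0.13 − (-1.66) = 1.53 V.
Balancing electrons gives n = 6; the reaction quotient is Q = [Al³⁺]^2/[Pb²⁺]^3 = 0.00100.
E = E° − (RT/nF) ln Q = 1.53 − (8.314×283)/(6×96485) × (-6.908) = 1.530 + 0.028 = 1.558 V.

1.56 V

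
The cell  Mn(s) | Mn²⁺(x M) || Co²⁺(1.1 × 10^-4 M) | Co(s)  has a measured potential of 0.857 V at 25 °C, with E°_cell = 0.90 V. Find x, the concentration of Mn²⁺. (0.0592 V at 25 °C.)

0.0031 M

From the Nernst equation, log Q = n(E° − E)/0.0592 = 2(0.90 − 0.857)/0.0592 = 1.453, so Q = 28.4.
With Q = [Mn²⁺]/[Co²⁺] and the known concentrations, [Mn²⁺] in the numerator gives [Mn²⁺] = 0.0031 M.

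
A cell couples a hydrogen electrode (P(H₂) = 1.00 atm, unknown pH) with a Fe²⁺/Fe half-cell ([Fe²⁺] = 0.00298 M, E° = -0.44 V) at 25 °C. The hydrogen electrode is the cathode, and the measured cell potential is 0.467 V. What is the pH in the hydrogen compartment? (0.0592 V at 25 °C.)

E°_cell = 0.44 V and n = 2.
log Q = n(E° − E)/0.0592 = 2×(0.44 − 0.467)/0.0592 = -0.912.
With Q = [Fe²⁺]·P(H₂) / [H⁺]^2, solving for [H⁺] gives log[H⁺] = -0.807, so pH = 0.81.

pH = 0.81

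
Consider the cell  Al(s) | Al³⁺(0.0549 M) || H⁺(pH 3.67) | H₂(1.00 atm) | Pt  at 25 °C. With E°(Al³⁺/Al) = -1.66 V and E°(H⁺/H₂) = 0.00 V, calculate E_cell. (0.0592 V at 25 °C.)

The hydrogen couple is the cathode, so E°_cell = 1.66 V; n = 6.
[H⁺] = 10^(−3.67) = 2.1 × 10^-4 M, and Q = [Al³⁺]^2·P(H₂)^3 / [H⁺]^6 = 3.16 × 10^19.
E = E° − (0.0592/6) log Q = 1.66 − (0.0592/6)(19.499) = 1.468 V.

1.47 V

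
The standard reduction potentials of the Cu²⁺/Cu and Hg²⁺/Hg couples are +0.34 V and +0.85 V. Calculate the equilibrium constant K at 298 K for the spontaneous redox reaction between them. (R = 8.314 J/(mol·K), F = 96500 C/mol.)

E°_cell = +0.85 − (+0.34) = 0.51 V, with n = 2 electrons transferred.
At equilibrium E = 0, so the Nernst equation gives ln K = nFE°/RT = (2)(96500)(0.51)/((8.314)(298)) = 39.73.
K = e^39.73 = 1.8 × 10^17.

1.8 × 10^17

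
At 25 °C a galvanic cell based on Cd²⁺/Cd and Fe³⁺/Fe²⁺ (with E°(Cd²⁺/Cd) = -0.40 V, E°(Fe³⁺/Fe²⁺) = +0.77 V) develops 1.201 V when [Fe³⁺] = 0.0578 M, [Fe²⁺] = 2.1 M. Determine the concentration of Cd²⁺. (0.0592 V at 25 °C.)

6.8 × 10^-5 M

From the Nernst equation, log Q = n(E° − E)/0.0592 = 2(1.17 − 1.201)/0.0592 = -1.047, so Q = 0.0897.
With Q = [Cd²⁺]·[Fe²⁺]^2/[Fe³⁺]^2 and the known concentrations, [Cd²⁺] in the numerator gives [Cd²⁺] = 6.8 × 10^-5 M.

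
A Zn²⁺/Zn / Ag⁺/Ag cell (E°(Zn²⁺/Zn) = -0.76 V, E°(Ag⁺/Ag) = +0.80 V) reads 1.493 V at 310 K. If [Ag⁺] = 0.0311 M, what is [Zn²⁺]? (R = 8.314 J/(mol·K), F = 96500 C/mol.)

0.15 M

From the Nernst equation, ln Q = nF(E° − E)/RT = 2×96500×(1.56 − 1.493)/(8.314×310) = 5.017, so Q = 151.
With Q = [Zn²⁺]/[Ag⁺]^2 and the known concentrations, [Zn²⁺] in the numerator gives [Zn²⁺] = 0.15 M.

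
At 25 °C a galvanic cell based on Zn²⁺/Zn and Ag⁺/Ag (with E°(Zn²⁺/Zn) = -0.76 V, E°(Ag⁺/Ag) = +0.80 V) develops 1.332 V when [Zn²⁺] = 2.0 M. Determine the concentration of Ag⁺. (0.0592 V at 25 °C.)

From the Nernst equation, log Q = n(E° − E)/0.0592 = 2(1.56 − 1.332)/0.0592 = 7.703, so Q = 5.04 × 10^7.
With Q = [Zn²⁺]/[Ag⁺]^2 and the known concentrations, [Ag⁺]^2 in the denominator gives [Ag⁺] = 2 × 10^-4 M.

2 × 10^-4 M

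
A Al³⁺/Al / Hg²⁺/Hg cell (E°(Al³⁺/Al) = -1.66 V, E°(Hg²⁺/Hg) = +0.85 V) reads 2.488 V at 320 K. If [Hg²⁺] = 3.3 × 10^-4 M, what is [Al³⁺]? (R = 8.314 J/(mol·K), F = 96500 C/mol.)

From the Nernst equation, ln Q = nF(E° − E)/RT = 6×96500×(2.51 − 2.488)/(8.314×320) = 4.788, so Q = 120.
With Q = [Al³⁺]^2/[Hg²⁺]^3 and the known concentrations, [Al³⁺]^2 in the numerator gives [Al³⁺] = 6.6 × 10^-5 M.

6.6 × 10^-5 M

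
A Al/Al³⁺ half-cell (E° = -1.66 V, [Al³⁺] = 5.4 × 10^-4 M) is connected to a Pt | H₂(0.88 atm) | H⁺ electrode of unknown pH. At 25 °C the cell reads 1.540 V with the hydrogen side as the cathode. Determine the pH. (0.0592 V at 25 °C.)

pH = 3.14

E°_cell = 1.66 V and n = 6.
log Q = n(E° − E)/0.0592 = 6×(1.66 − 1.540)/0.0592 = 12.162.
With Q = [Al³⁺]^2·P(H₂)^3 / [H⁺]^6, solving for [H⁺] gives log[H⁺] = -3.144, so pH = 3.14.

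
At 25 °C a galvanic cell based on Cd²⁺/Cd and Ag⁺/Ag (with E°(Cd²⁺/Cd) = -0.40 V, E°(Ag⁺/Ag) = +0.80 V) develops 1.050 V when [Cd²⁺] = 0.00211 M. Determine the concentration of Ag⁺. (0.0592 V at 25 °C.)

1.3 × 10^-4 M

From the Nernst equation, log Q = n(E° − E)/0.0592 = 2(1.20 − 1.050)/0.0592 = 5.068, so Q = 1.17 × 10^5.
With Q = [Cd²⁺]/[Ag⁺]^2 and the known concentrations, [Ag⁺]^2 in the denominator gives [Ag⁺] = 1.3 × 10^-4 M.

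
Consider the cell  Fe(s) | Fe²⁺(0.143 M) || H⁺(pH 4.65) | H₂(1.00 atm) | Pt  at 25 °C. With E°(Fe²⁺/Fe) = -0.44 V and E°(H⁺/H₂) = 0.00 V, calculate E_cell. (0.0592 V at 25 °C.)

The hydrogen couple is the cathode, so E°_cell = 0.44 V; n = 2.
[H⁺] = 10^(−4.65) = 2.2 × 10^-5 M, and Q = [Fe²⁺]·P(H₂) / [H⁺]^2 = 2.85 × 10^8.
E = E° − (0.0592/2) log Q = 0.44 − (0.0592/2)(8.455) = 0.190 V.

0.19 V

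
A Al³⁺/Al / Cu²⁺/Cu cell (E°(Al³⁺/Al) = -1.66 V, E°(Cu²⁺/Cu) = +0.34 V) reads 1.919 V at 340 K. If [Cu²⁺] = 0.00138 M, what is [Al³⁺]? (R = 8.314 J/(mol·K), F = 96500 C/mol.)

From the Nernst equation, ln Q = nF(E° − E)/RT = 6×96500×(2.00 − 1.919)/(8.314×340) = 16.591, so Q = 1.6 × 10^7.
With Q = [Al³⁺]^2/[Cu²⁺]^3 and the known concentrations, [Al³⁺]^2 in the numerator gives [Al³⁺] = 0.21 M.

0.21 M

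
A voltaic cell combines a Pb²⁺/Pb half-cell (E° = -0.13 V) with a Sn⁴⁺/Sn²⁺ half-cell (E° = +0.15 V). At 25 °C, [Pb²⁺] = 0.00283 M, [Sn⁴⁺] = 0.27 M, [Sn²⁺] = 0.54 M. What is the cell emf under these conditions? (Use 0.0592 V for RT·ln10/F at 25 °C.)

0.347 V

The Sn⁴⁺/Sn²⁺ couple has the higher reduction potential and acts as the cathode, so E°_cell = +0.15 − (-0.13) = 0.28 V.
Balancing electrons gives n = 2; the reaction quotient is Q = [Pb²⁺]·[Sn²⁺]/[Sn⁴⁺] = 0.00566.
At 25 °C, E = E° − (0.0592/n) log Q = 0.28 − (0.0592/2)(-2.247) = 0.280 + 0.067 = 0.347 V.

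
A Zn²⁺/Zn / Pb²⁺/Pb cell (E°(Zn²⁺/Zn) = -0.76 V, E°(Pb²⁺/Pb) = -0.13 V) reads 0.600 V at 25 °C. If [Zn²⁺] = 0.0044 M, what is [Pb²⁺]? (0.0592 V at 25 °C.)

4.3 × 10^-4 M

From the Nernst equation, log Q = n(E° − E)/0.0592 = 2(0.63 − 0.600)/0.0592 = 1.014, so Q = 10.3.
With Q = [Zn²⁺]/[Pb²⁺] and the known concentrations, [Pb²⁺] in the denominator gives [Pb²⁺] = 4.3 × 10^-4 M.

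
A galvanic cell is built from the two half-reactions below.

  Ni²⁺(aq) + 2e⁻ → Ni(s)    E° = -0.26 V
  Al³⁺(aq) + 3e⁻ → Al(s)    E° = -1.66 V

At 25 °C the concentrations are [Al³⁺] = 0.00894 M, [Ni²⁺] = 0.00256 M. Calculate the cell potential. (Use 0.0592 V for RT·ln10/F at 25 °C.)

The Ni²⁺/Ni couple has the higher reduction potential and acts as the cathode, so E°_cell = -0.26 − (-1.66) = 1.40 V.
Balancing electrons gives n = 6; the reaction quotient is Q = [Al³⁺]^2/[Ni²⁺]^3 = 4760.
At 25 °C, E = E° − (0.0592/n) log Q = 1.40 − (0.0592/6)(3.678) = 1.400 − 0.036 = 1.364 V.

1.36 V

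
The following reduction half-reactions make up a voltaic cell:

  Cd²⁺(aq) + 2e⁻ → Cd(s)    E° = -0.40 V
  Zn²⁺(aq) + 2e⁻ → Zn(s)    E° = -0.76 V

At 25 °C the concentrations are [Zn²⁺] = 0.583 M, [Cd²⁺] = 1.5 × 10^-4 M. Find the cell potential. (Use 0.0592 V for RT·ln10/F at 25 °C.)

The Cd²⁺/Cd couple has the higher reduction potential and acts as the cathode, so E°_cell = -0.40 − (-0.76) = 0.36 V.
Balancing electrons gives n = 2; the reaction quotient is Q = [Zn²⁺]/[Cd²⁺] = 3890.
At 25 °C, E = E° − (0.0592/n) log Q = 0.36 − (0.0592/2)(3.590) = 0.360 − 0.106 = 0.254 V.

0.254 V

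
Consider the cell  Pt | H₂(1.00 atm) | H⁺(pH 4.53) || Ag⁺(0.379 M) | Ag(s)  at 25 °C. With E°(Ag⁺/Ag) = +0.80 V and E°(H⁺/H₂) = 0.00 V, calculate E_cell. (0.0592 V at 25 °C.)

1.04 V

The Ag⁺/Ag couple is the cathode, so E°_cell = 0.80 V; n = 2.
[H⁺] = 10^(−4.53) = 3 × 10^-5 M, and Q = [H⁺]^2 / ([Ag⁺]^2·P(H₂)) = 6.06 × 10^-9.
E = E° − (0.0592/2) log Q = 0.80 − (0.0592/2)(-8.217) = 1.043 V.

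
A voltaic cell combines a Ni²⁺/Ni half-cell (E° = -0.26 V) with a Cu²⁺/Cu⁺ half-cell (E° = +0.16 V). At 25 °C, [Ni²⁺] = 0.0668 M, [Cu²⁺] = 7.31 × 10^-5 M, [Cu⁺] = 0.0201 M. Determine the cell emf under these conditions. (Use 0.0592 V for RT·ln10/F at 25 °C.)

The Cu²⁺/Cu⁺ couple has the higher reduction potential and acts as the cathode, so E°_cell = +0.16 − (-0.26) = 0.42 V.
Balancing electrons gives n = 2; the reaction quotient is Q = [Ni²⁺]·[Cu⁺]^2/[Cu²⁺]^2 = 5050.
At 25 °C, E = E° − (0.0592/n) log Q = 0.42 − (0.0592/2)(3.703) = 0.420 − 0.110 = 0.310 V.

0.310 V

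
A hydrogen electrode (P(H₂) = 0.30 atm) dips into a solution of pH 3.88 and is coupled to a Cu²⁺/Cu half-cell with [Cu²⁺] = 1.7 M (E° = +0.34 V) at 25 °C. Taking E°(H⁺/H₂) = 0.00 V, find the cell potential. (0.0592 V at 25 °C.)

0.56 V

The Cu²⁺/Cu couple is the cathode, so E°_cell = 0.34 V; n = 2.
[H⁺] = 10^(−3.88) = 1.3 × 10^-4 M, and Q = [H⁺]^2 / ([Cu²⁺]·P(H₂)) = 3.41 × 10^-8.
E = E° − (0.0592/2) log Q = 0.34 − (0.0592/2)(-7.468) = 0.561 V.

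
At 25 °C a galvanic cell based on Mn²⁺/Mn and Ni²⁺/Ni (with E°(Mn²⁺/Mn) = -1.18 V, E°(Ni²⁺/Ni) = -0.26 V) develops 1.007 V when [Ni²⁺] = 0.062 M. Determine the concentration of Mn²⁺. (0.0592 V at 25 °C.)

From the Nernst equation, log Q = n(E° − E)/0.0592 = 2(0.92 − 1.007)/0.0592 = -2.939, so Q = 0.00115.
With Q = [Mn²⁺]/[Ni²⁺] and the known concentrations, [Mn²⁺] in the numerator gives [Mn²⁺] = 7.1 × 10^-5 M.

7.1 × 10^-5 M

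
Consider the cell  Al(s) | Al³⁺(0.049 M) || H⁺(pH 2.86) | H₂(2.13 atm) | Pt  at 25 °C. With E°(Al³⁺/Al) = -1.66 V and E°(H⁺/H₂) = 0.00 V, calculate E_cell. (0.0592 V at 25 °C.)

1.51 V

The hydrogen couple is the cathode, so E°_cell = 1.66 V; n = 6.
[H⁺] = 10^(−2.86) = 0.0014 M, and Q = [Al³⁺]^2·P(H₂)^3 / [H⁺]^6 = 3.35 × 10^15.
E = E° − (0.0592/6) log Q = 1.66 − (0.0592/6)(15.526) = 1.507 V.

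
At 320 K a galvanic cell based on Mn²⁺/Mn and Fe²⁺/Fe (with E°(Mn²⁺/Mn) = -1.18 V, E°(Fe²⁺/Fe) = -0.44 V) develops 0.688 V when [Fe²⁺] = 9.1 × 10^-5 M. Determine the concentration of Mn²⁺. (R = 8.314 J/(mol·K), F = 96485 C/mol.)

From the Nernst equation, ln Q = nF(E° − E)/RT = 2×96485×(0.74 − 0.688)/(8.314×320) = 3.772, so Q = 43.5.
With Q = [Mn²⁺]/[Fe²⁺] and the known concentrations, [Mn²⁺] in the numerator gives [Mn²⁺] = 0.004 M.

0.004 M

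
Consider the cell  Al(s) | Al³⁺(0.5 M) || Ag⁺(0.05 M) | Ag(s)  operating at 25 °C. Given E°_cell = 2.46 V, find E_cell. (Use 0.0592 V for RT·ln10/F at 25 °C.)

Balancing electrons gives n = 3; the reaction quotient is Q = [Al³⁺]/[Ag⁺]^3 = 4000.
At 25 °C, E = E° − (0.0592/n) log Q = 2.46 − (0.0592/3)(3.602) = 2.460 − 0.071 = 2.389 V.

2.39 V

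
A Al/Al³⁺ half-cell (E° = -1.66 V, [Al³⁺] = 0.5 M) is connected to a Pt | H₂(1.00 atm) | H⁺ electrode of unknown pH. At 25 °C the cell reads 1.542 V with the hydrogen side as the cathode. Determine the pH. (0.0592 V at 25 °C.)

E°_cell = 1.66 V and n = 6.
log Q = n(E° − E)/0.0592 = 6×(1.66 − 1.542)/0.0592 = 11.959.
With Q = [Al³⁺]^2·P(H₂)^3 / [H⁺]^6, solving for [H⁺] gives log[H⁺] = -2.094, so pH = 2.09.

pH = 2.09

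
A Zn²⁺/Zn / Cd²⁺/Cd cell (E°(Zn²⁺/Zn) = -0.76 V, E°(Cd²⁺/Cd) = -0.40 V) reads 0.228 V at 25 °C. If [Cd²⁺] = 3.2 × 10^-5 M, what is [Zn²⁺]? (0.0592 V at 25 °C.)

From the Nernst equation, log Q = n(E° − E)/0.0592 = 2(0.36 − 0.228)/0.0592 = 4.459, so Q = 2.88 × 10^4.
With Q = [Zn²⁺]/[Cd²⁺] and the known concentrations, [Zn²⁺] in the numerator gives [Zn²⁺] = 0.92 M.

0.92 M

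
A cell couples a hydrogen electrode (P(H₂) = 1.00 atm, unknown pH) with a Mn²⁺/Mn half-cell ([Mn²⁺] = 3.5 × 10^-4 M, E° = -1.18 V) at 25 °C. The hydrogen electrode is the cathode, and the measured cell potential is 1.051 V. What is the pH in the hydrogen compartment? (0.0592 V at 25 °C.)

E°_cell = 1.18 V and n = 2.
log Q = n(E° − E)/0.0592 = 2×(1.18 − 1.051)/0.0592 = 4.358.
With Q = [Mn²⁺]·P(H₂) / [H⁺]^2, solving for [H⁺] gives log[H⁺] = -3.907, so pH = 3.91.

pH = 3.91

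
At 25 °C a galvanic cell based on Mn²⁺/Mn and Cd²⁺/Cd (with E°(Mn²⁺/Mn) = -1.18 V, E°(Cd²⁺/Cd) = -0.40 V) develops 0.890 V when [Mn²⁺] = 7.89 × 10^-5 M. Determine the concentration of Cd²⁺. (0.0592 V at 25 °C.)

0.41 M

From the Nernst equation, log Q = n(E° − E)/0.0592 = 2(0.78 − 0.890)/0.0592 = -3.716, so Q = 1.92 × 10^-4.
With Q = [Mn²⁺]/[Cd²⁺] and the known concentrations, [Cd²⁺] in the denominator gives [Cd²⁺] = 0.41 M.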